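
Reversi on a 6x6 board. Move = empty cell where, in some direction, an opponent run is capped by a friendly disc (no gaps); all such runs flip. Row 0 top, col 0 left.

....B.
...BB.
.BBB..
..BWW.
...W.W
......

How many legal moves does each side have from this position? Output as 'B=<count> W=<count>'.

-- B to move --
(2,4): no bracket -> illegal
(2,5): no bracket -> illegal
(3,5): flips 2 -> legal
(4,2): no bracket -> illegal
(4,4): flips 1 -> legal
(5,2): no bracket -> illegal
(5,3): flips 2 -> legal
(5,4): flips 1 -> legal
(5,5): no bracket -> illegal
B mobility = 4
-- W to move --
(0,2): no bracket -> illegal
(0,3): flips 2 -> legal
(0,5): no bracket -> illegal
(1,0): flips 2 -> legal
(1,1): flips 1 -> legal
(1,2): flips 1 -> legal
(1,5): no bracket -> illegal
(2,0): no bracket -> illegal
(2,4): no bracket -> illegal
(2,5): no bracket -> illegal
(3,0): no bracket -> illegal
(3,1): flips 1 -> legal
(4,1): no bracket -> illegal
(4,2): no bracket -> illegal
W mobility = 5

Answer: B=4 W=5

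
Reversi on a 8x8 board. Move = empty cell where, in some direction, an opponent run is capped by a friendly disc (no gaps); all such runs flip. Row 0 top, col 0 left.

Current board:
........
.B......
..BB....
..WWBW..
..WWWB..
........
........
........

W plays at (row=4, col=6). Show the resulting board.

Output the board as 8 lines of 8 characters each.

Answer: ........
.B......
..BB....
..WWBW..
..WWWWW.
........
........
........

Derivation:
Place W at (4,6); scan 8 dirs for brackets.
Dir NW: first cell 'W' (not opp) -> no flip
Dir N: first cell '.' (not opp) -> no flip
Dir NE: first cell '.' (not opp) -> no flip
Dir W: opp run (4,5) capped by W -> flip
Dir E: first cell '.' (not opp) -> no flip
Dir SW: first cell '.' (not opp) -> no flip
Dir S: first cell '.' (not opp) -> no flip
Dir SE: first cell '.' (not opp) -> no flip
All flips: (4,5)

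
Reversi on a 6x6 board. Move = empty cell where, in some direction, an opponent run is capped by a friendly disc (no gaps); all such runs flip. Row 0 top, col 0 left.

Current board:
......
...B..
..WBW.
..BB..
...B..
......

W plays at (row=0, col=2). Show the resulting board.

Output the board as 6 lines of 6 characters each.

Place W at (0,2); scan 8 dirs for brackets.
Dir NW: edge -> no flip
Dir N: edge -> no flip
Dir NE: edge -> no flip
Dir W: first cell '.' (not opp) -> no flip
Dir E: first cell '.' (not opp) -> no flip
Dir SW: first cell '.' (not opp) -> no flip
Dir S: first cell '.' (not opp) -> no flip
Dir SE: opp run (1,3) capped by W -> flip
All flips: (1,3)

Answer: ..W...
...W..
..WBW.
..BB..
...B..
......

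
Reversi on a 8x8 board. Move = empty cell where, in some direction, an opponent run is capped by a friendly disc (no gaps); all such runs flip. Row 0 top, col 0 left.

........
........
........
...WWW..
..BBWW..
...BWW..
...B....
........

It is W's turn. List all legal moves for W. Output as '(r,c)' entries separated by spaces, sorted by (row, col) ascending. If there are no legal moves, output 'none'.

(3,1): no bracket -> illegal
(3,2): flips 1 -> legal
(4,1): flips 2 -> legal
(5,1): flips 1 -> legal
(5,2): flips 2 -> legal
(6,2): flips 1 -> legal
(6,4): no bracket -> illegal
(7,2): flips 1 -> legal
(7,3): flips 3 -> legal
(7,4): no bracket -> illegal

Answer: (3,2) (4,1) (5,1) (5,2) (6,2) (7,2) (7,3)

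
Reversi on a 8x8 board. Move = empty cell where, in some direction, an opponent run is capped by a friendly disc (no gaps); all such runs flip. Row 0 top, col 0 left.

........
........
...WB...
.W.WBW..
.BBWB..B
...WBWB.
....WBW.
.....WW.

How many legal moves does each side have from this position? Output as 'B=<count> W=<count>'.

-- B to move --
(1,2): flips 1 -> legal
(1,3): no bracket -> illegal
(1,4): no bracket -> illegal
(2,0): flips 1 -> legal
(2,1): flips 1 -> legal
(2,2): flips 2 -> legal
(2,5): no bracket -> illegal
(2,6): flips 1 -> legal
(3,0): no bracket -> illegal
(3,2): flips 2 -> legal
(3,6): flips 1 -> legal
(4,0): no bracket -> illegal
(4,5): flips 1 -> legal
(4,6): flips 1 -> legal
(5,2): flips 2 -> legal
(5,7): no bracket -> illegal
(6,2): flips 1 -> legal
(6,3): flips 1 -> legal
(6,7): flips 1 -> legal
(7,3): no bracket -> illegal
(7,4): flips 1 -> legal
(7,7): flips 2 -> legal
B mobility = 15
-- W to move --
(1,3): flips 1 -> legal
(1,4): flips 4 -> legal
(1,5): flips 1 -> legal
(2,5): flips 2 -> legal
(3,0): no bracket -> illegal
(3,2): no bracket -> illegal
(3,6): no bracket -> illegal
(3,7): no bracket -> illegal
(4,0): flips 2 -> legal
(4,5): flips 2 -> legal
(4,6): flips 1 -> legal
(5,0): no bracket -> illegal
(5,1): flips 2 -> legal
(5,2): no bracket -> illegal
(5,7): flips 1 -> legal
(6,3): no bracket -> illegal
(6,7): no bracket -> illegal
(7,4): no bracket -> illegal
W mobility = 9

Answer: B=15 W=9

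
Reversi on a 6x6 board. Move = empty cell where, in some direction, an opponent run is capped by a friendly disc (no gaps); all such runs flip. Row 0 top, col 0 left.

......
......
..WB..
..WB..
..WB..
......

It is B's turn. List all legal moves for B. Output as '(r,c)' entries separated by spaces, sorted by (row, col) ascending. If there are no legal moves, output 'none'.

(1,1): flips 1 -> legal
(1,2): no bracket -> illegal
(1,3): no bracket -> illegal
(2,1): flips 2 -> legal
(3,1): flips 1 -> legal
(4,1): flips 2 -> legal
(5,1): flips 1 -> legal
(5,2): no bracket -> illegal
(5,3): no bracket -> illegal

Answer: (1,1) (2,1) (3,1) (4,1) (5,1)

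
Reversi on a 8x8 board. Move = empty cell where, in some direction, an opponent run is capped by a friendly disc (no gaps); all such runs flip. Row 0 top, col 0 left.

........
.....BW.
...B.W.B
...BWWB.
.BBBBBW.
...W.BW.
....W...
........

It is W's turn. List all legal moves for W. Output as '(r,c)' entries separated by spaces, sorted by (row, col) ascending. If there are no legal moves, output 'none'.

(0,4): no bracket -> illegal
(0,5): flips 1 -> legal
(0,6): no bracket -> illegal
(1,2): flips 1 -> legal
(1,3): flips 3 -> legal
(1,4): flips 1 -> legal
(1,7): no bracket -> illegal
(2,2): no bracket -> illegal
(2,4): no bracket -> illegal
(2,6): flips 1 -> legal
(3,0): no bracket -> illegal
(3,1): flips 1 -> legal
(3,2): flips 1 -> legal
(3,7): flips 1 -> legal
(4,0): flips 5 -> legal
(4,7): flips 1 -> legal
(5,0): no bracket -> illegal
(5,1): no bracket -> illegal
(5,2): flips 1 -> legal
(5,4): flips 2 -> legal
(6,5): flips 2 -> legal
(6,6): no bracket -> illegal

Answer: (0,5) (1,2) (1,3) (1,4) (2,6) (3,1) (3,2) (3,7) (4,0) (4,7) (5,2) (5,4) (6,5)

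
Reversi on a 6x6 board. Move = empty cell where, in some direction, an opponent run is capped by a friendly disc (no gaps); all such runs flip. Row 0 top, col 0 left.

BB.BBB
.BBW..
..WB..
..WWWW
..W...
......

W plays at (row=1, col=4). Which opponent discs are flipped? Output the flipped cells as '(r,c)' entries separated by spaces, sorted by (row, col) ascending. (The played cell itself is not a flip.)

Dir NW: opp run (0,3), next=edge -> no flip
Dir N: opp run (0,4), next=edge -> no flip
Dir NE: opp run (0,5), next=edge -> no flip
Dir W: first cell 'W' (not opp) -> no flip
Dir E: first cell '.' (not opp) -> no flip
Dir SW: opp run (2,3) capped by W -> flip
Dir S: first cell '.' (not opp) -> no flip
Dir SE: first cell '.' (not opp) -> no flip

Answer: (2,3)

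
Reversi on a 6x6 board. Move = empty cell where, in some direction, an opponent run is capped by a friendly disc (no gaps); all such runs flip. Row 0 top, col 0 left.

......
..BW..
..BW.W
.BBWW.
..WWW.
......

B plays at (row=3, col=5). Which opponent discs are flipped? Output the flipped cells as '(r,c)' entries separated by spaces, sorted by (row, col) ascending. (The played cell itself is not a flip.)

Dir NW: first cell '.' (not opp) -> no flip
Dir N: opp run (2,5), next='.' -> no flip
Dir NE: edge -> no flip
Dir W: opp run (3,4) (3,3) capped by B -> flip
Dir E: edge -> no flip
Dir SW: opp run (4,4), next='.' -> no flip
Dir S: first cell '.' (not opp) -> no flip
Dir SE: edge -> no flip

Answer: (3,3) (3,4)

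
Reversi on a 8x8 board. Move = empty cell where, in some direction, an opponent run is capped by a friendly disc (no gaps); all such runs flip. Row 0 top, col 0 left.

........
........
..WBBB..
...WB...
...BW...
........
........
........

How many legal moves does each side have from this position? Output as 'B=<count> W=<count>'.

Answer: B=5 W=7

Derivation:
-- B to move --
(1,1): no bracket -> illegal
(1,2): no bracket -> illegal
(1,3): no bracket -> illegal
(2,1): flips 1 -> legal
(3,1): no bracket -> illegal
(3,2): flips 1 -> legal
(3,5): no bracket -> illegal
(4,2): flips 1 -> legal
(4,5): flips 1 -> legal
(5,3): no bracket -> illegal
(5,4): flips 1 -> legal
(5,5): no bracket -> illegal
B mobility = 5
-- W to move --
(1,2): no bracket -> illegal
(1,3): flips 1 -> legal
(1,4): flips 2 -> legal
(1,5): flips 1 -> legal
(1,6): no bracket -> illegal
(2,6): flips 3 -> legal
(3,2): no bracket -> illegal
(3,5): flips 1 -> legal
(3,6): no bracket -> illegal
(4,2): flips 1 -> legal
(4,5): no bracket -> illegal
(5,2): no bracket -> illegal
(5,3): flips 1 -> legal
(5,4): no bracket -> illegal
W mobility = 7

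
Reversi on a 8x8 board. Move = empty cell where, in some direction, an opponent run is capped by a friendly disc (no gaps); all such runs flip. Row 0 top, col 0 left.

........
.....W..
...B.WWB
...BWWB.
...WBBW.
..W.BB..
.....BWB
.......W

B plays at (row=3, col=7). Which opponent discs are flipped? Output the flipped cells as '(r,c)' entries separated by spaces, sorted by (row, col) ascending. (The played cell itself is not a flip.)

Dir NW: opp run (2,6) (1,5), next='.' -> no flip
Dir N: first cell 'B' (not opp) -> no flip
Dir NE: edge -> no flip
Dir W: first cell 'B' (not opp) -> no flip
Dir E: edge -> no flip
Dir SW: opp run (4,6) capped by B -> flip
Dir S: first cell '.' (not opp) -> no flip
Dir SE: edge -> no flip

Answer: (4,6)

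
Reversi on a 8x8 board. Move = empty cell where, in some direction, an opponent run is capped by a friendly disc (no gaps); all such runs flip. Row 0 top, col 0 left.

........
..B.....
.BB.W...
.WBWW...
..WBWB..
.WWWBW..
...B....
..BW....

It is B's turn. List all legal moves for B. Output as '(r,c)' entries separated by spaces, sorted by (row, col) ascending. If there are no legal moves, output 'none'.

(1,3): no bracket -> illegal
(1,4): flips 3 -> legal
(1,5): no bracket -> illegal
(2,0): no bracket -> illegal
(2,3): flips 2 -> legal
(2,5): flips 1 -> legal
(3,0): flips 1 -> legal
(3,5): flips 2 -> legal
(4,0): flips 1 -> legal
(4,1): flips 3 -> legal
(4,6): no bracket -> illegal
(5,0): flips 3 -> legal
(5,6): flips 1 -> legal
(6,0): no bracket -> illegal
(6,1): flips 1 -> legal
(6,2): flips 2 -> legal
(6,4): no bracket -> illegal
(6,5): flips 1 -> legal
(6,6): flips 3 -> legal
(7,4): flips 1 -> legal

Answer: (1,4) (2,3) (2,5) (3,0) (3,5) (4,0) (4,1) (5,0) (5,6) (6,1) (6,2) (6,5) (6,6) (7,4)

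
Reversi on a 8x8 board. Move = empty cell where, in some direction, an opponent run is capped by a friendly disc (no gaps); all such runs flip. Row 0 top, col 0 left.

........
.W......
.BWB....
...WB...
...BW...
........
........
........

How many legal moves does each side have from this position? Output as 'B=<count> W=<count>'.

Answer: B=4 W=7

Derivation:
-- B to move --
(0,0): no bracket -> illegal
(0,1): flips 1 -> legal
(0,2): no bracket -> illegal
(1,0): no bracket -> illegal
(1,2): no bracket -> illegal
(1,3): no bracket -> illegal
(2,0): no bracket -> illegal
(2,4): no bracket -> illegal
(3,1): no bracket -> illegal
(3,2): flips 1 -> legal
(3,5): no bracket -> illegal
(4,2): no bracket -> illegal
(4,5): flips 1 -> legal
(5,3): no bracket -> illegal
(5,4): flips 1 -> legal
(5,5): no bracket -> illegal
B mobility = 4
-- W to move --
(1,0): no bracket -> illegal
(1,2): no bracket -> illegal
(1,3): flips 1 -> legal
(1,4): no bracket -> illegal
(2,0): flips 1 -> legal
(2,4): flips 2 -> legal
(2,5): no bracket -> illegal
(3,0): no bracket -> illegal
(3,1): flips 1 -> legal
(3,2): no bracket -> illegal
(3,5): flips 1 -> legal
(4,2): flips 1 -> legal
(4,5): no bracket -> illegal
(5,2): no bracket -> illegal
(5,3): flips 1 -> legal
(5,4): no bracket -> illegal
W mobility = 7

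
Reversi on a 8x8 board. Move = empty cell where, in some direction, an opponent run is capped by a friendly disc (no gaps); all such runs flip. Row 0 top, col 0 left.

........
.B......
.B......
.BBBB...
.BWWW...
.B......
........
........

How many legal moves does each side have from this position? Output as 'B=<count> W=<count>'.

-- B to move --
(3,5): no bracket -> illegal
(4,5): flips 3 -> legal
(5,2): flips 2 -> legal
(5,3): flips 2 -> legal
(5,4): flips 2 -> legal
(5,5): flips 1 -> legal
B mobility = 5
-- W to move --
(0,0): no bracket -> illegal
(0,1): no bracket -> illegal
(0,2): no bracket -> illegal
(1,0): flips 2 -> legal
(1,2): no bracket -> illegal
(2,0): flips 1 -> legal
(2,2): flips 2 -> legal
(2,3): flips 1 -> legal
(2,4): flips 2 -> legal
(2,5): flips 1 -> legal
(3,0): no bracket -> illegal
(3,5): no bracket -> illegal
(4,0): flips 1 -> legal
(4,5): no bracket -> illegal
(5,0): no bracket -> illegal
(5,2): no bracket -> illegal
(6,0): flips 1 -> legal
(6,1): no bracket -> illegal
(6,2): no bracket -> illegal
W mobility = 8

Answer: B=5 W=8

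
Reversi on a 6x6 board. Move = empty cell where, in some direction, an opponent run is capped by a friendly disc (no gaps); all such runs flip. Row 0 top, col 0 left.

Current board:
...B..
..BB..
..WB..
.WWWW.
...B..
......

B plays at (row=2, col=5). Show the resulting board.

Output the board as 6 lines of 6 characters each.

Answer: ...B..
..BB..
..WB.B
.WWWB.
...B..
......

Derivation:
Place B at (2,5); scan 8 dirs for brackets.
Dir NW: first cell '.' (not opp) -> no flip
Dir N: first cell '.' (not opp) -> no flip
Dir NE: edge -> no flip
Dir W: first cell '.' (not opp) -> no flip
Dir E: edge -> no flip
Dir SW: opp run (3,4) capped by B -> flip
Dir S: first cell '.' (not opp) -> no flip
Dir SE: edge -> no flip
All flips: (3,4)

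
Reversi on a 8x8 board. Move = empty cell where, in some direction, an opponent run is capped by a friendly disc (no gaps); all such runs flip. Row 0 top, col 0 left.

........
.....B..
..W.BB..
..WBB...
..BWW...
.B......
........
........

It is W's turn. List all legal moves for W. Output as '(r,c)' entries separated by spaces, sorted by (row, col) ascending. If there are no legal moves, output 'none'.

(0,4): no bracket -> illegal
(0,5): no bracket -> illegal
(0,6): no bracket -> illegal
(1,3): no bracket -> illegal
(1,4): flips 2 -> legal
(1,6): flips 2 -> legal
(2,3): flips 1 -> legal
(2,6): no bracket -> illegal
(3,1): no bracket -> illegal
(3,5): flips 2 -> legal
(3,6): no bracket -> illegal
(4,0): no bracket -> illegal
(4,1): flips 1 -> legal
(4,5): no bracket -> illegal
(5,0): no bracket -> illegal
(5,2): flips 1 -> legal
(5,3): no bracket -> illegal
(6,0): no bracket -> illegal
(6,1): no bracket -> illegal
(6,2): no bracket -> illegal

Answer: (1,4) (1,6) (2,3) (3,5) (4,1) (5,2)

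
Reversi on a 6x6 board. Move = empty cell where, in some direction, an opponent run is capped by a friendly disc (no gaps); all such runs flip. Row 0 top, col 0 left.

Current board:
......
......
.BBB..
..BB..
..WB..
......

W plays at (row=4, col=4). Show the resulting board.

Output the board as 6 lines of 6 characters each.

Place W at (4,4); scan 8 dirs for brackets.
Dir NW: opp run (3,3) (2,2), next='.' -> no flip
Dir N: first cell '.' (not opp) -> no flip
Dir NE: first cell '.' (not opp) -> no flip
Dir W: opp run (4,3) capped by W -> flip
Dir E: first cell '.' (not opp) -> no flip
Dir SW: first cell '.' (not opp) -> no flip
Dir S: first cell '.' (not opp) -> no flip
Dir SE: first cell '.' (not opp) -> no flip
All flips: (4,3)

Answer: ......
......
.BBB..
..BB..
..WWW.
......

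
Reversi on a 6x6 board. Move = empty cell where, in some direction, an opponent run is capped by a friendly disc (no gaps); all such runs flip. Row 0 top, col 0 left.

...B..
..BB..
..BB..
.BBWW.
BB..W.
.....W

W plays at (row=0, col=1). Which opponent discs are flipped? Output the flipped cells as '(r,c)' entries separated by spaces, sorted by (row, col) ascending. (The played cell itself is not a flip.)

Dir NW: edge -> no flip
Dir N: edge -> no flip
Dir NE: edge -> no flip
Dir W: first cell '.' (not opp) -> no flip
Dir E: first cell '.' (not opp) -> no flip
Dir SW: first cell '.' (not opp) -> no flip
Dir S: first cell '.' (not opp) -> no flip
Dir SE: opp run (1,2) (2,3) capped by W -> flip

Answer: (1,2) (2,3)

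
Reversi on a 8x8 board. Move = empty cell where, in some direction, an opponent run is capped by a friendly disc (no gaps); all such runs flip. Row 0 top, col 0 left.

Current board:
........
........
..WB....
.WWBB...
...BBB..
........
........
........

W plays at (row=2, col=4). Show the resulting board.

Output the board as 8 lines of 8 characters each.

Place W at (2,4); scan 8 dirs for brackets.
Dir NW: first cell '.' (not opp) -> no flip
Dir N: first cell '.' (not opp) -> no flip
Dir NE: first cell '.' (not opp) -> no flip
Dir W: opp run (2,3) capped by W -> flip
Dir E: first cell '.' (not opp) -> no flip
Dir SW: opp run (3,3), next='.' -> no flip
Dir S: opp run (3,4) (4,4), next='.' -> no flip
Dir SE: first cell '.' (not opp) -> no flip
All flips: (2,3)

Answer: ........
........
..WWW...
.WWBB...
...BBB..
........
........
........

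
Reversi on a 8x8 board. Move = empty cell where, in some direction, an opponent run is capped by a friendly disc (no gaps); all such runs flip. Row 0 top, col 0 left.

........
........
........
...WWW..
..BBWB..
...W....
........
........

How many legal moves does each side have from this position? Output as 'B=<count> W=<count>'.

Answer: B=5 W=7

Derivation:
-- B to move --
(2,2): no bracket -> illegal
(2,3): flips 2 -> legal
(2,4): flips 1 -> legal
(2,5): flips 2 -> legal
(2,6): no bracket -> illegal
(3,2): no bracket -> illegal
(3,6): no bracket -> illegal
(4,6): no bracket -> illegal
(5,2): no bracket -> illegal
(5,4): no bracket -> illegal
(5,5): no bracket -> illegal
(6,2): no bracket -> illegal
(6,3): flips 1 -> legal
(6,4): flips 1 -> legal
B mobility = 5
-- W to move --
(3,1): flips 1 -> legal
(3,2): no bracket -> illegal
(3,6): no bracket -> illegal
(4,1): flips 2 -> legal
(4,6): flips 1 -> legal
(5,1): flips 1 -> legal
(5,2): flips 1 -> legal
(5,4): no bracket -> illegal
(5,5): flips 1 -> legal
(5,6): flips 1 -> legal
W mobility = 7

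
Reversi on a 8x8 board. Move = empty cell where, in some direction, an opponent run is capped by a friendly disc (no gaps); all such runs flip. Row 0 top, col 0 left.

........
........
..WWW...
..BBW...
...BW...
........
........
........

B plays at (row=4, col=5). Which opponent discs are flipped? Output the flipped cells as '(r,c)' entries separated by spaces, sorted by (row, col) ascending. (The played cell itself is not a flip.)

Answer: (4,4)

Derivation:
Dir NW: opp run (3,4) (2,3), next='.' -> no flip
Dir N: first cell '.' (not opp) -> no flip
Dir NE: first cell '.' (not opp) -> no flip
Dir W: opp run (4,4) capped by B -> flip
Dir E: first cell '.' (not opp) -> no flip
Dir SW: first cell '.' (not opp) -> no flip
Dir S: first cell '.' (not opp) -> no flip
Dir SE: first cell '.' (not opp) -> no flip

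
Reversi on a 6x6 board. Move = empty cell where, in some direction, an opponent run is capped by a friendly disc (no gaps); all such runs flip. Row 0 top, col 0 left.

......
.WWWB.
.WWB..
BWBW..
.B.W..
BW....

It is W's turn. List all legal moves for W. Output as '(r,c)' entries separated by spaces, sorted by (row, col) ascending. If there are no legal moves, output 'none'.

Answer: (1,5) (2,4) (3,4) (4,2)

Derivation:
(0,3): no bracket -> illegal
(0,4): no bracket -> illegal
(0,5): no bracket -> illegal
(1,5): flips 1 -> legal
(2,0): no bracket -> illegal
(2,4): flips 1 -> legal
(2,5): no bracket -> illegal
(3,4): flips 1 -> legal
(4,0): no bracket -> illegal
(4,2): flips 1 -> legal
(5,2): no bracket -> illegal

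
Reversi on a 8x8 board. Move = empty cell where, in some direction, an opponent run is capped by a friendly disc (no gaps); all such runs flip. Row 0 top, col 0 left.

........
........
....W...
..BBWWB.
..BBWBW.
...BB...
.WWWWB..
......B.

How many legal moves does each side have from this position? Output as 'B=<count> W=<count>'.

-- B to move --
(1,3): no bracket -> illegal
(1,4): flips 3 -> legal
(1,5): flips 1 -> legal
(2,3): flips 1 -> legal
(2,5): flips 2 -> legal
(2,6): flips 2 -> legal
(3,7): no bracket -> illegal
(4,7): flips 1 -> legal
(5,0): no bracket -> illegal
(5,1): no bracket -> illegal
(5,2): no bracket -> illegal
(5,5): flips 1 -> legal
(5,6): flips 1 -> legal
(5,7): no bracket -> illegal
(6,0): flips 4 -> legal
(7,0): no bracket -> illegal
(7,1): flips 1 -> legal
(7,2): flips 1 -> legal
(7,3): flips 1 -> legal
(7,4): flips 1 -> legal
(7,5): flips 1 -> legal
B mobility = 14
-- W to move --
(2,1): no bracket -> illegal
(2,2): flips 1 -> legal
(2,3): flips 3 -> legal
(2,5): no bracket -> illegal
(2,6): flips 1 -> legal
(2,7): flips 3 -> legal
(3,1): flips 4 -> legal
(3,7): flips 1 -> legal
(4,1): flips 2 -> legal
(4,7): no bracket -> illegal
(5,1): flips 2 -> legal
(5,2): flips 1 -> legal
(5,5): flips 1 -> legal
(5,6): flips 1 -> legal
(6,6): flips 1 -> legal
(6,7): no bracket -> illegal
(7,4): no bracket -> illegal
(7,5): no bracket -> illegal
(7,7): no bracket -> illegal
W mobility = 12

Answer: B=14 W=12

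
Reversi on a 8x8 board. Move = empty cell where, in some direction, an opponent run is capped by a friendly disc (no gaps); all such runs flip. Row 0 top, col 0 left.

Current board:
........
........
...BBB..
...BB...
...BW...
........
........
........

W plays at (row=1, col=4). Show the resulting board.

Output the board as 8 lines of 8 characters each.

Place W at (1,4); scan 8 dirs for brackets.
Dir NW: first cell '.' (not opp) -> no flip
Dir N: first cell '.' (not opp) -> no flip
Dir NE: first cell '.' (not opp) -> no flip
Dir W: first cell '.' (not opp) -> no flip
Dir E: first cell '.' (not opp) -> no flip
Dir SW: opp run (2,3), next='.' -> no flip
Dir S: opp run (2,4) (3,4) capped by W -> flip
Dir SE: opp run (2,5), next='.' -> no flip
All flips: (2,4) (3,4)

Answer: ........
....W...
...BWB..
...BW...
...BW...
........
........
........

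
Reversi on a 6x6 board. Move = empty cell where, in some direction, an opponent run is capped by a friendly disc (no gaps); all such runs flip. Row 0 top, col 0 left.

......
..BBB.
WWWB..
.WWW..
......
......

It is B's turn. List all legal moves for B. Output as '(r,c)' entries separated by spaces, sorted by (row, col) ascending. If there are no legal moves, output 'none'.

Answer: (3,0) (4,0) (4,1) (4,2) (4,3)

Derivation:
(1,0): no bracket -> illegal
(1,1): no bracket -> illegal
(2,4): no bracket -> illegal
(3,0): flips 1 -> legal
(3,4): no bracket -> illegal
(4,0): flips 2 -> legal
(4,1): flips 1 -> legal
(4,2): flips 2 -> legal
(4,3): flips 1 -> legal
(4,4): no bracket -> illegal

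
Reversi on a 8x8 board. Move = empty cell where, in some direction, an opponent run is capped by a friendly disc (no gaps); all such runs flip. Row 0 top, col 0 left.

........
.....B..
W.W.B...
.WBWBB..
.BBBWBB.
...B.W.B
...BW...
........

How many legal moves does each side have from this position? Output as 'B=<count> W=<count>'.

-- B to move --
(1,0): no bracket -> illegal
(1,1): no bracket -> illegal
(1,2): flips 1 -> legal
(1,3): no bracket -> illegal
(2,1): flips 1 -> legal
(2,3): flips 1 -> legal
(3,0): flips 1 -> legal
(4,0): no bracket -> illegal
(5,4): flips 1 -> legal
(5,6): no bracket -> illegal
(6,5): flips 2 -> legal
(6,6): no bracket -> illegal
(7,3): flips 2 -> legal
(7,4): no bracket -> illegal
(7,5): flips 1 -> legal
B mobility = 8
-- W to move --
(0,4): no bracket -> illegal
(0,5): no bracket -> illegal
(0,6): flips 2 -> legal
(1,3): no bracket -> illegal
(1,4): flips 2 -> legal
(1,6): no bracket -> illegal
(2,1): no bracket -> illegal
(2,3): no bracket -> illegal
(2,5): flips 2 -> legal
(2,6): flips 1 -> legal
(3,0): no bracket -> illegal
(3,6): flips 2 -> legal
(3,7): flips 1 -> legal
(4,0): flips 3 -> legal
(4,7): flips 2 -> legal
(5,0): no bracket -> illegal
(5,1): flips 2 -> legal
(5,2): flips 2 -> legal
(5,4): no bracket -> illegal
(5,6): no bracket -> illegal
(6,2): flips 2 -> legal
(6,6): no bracket -> illegal
(6,7): no bracket -> illegal
(7,2): no bracket -> illegal
(7,3): flips 3 -> legal
(7,4): no bracket -> illegal
W mobility = 12

Answer: B=8 W=12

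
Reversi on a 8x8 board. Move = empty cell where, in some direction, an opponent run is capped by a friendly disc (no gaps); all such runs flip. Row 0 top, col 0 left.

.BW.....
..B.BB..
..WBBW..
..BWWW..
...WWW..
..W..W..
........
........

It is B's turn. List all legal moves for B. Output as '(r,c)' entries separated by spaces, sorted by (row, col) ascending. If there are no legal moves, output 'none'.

Answer: (0,3) (2,1) (2,6) (3,6) (4,2) (4,6) (5,3) (5,4) (5,6) (6,5)

Derivation:
(0,3): flips 1 -> legal
(1,1): no bracket -> illegal
(1,3): no bracket -> illegal
(1,6): no bracket -> illegal
(2,1): flips 1 -> legal
(2,6): flips 1 -> legal
(3,1): no bracket -> illegal
(3,6): flips 4 -> legal
(4,1): no bracket -> illegal
(4,2): flips 1 -> legal
(4,6): flips 1 -> legal
(5,1): no bracket -> illegal
(5,3): flips 2 -> legal
(5,4): flips 3 -> legal
(5,6): flips 2 -> legal
(6,1): no bracket -> illegal
(6,2): no bracket -> illegal
(6,3): no bracket -> illegal
(6,4): no bracket -> illegal
(6,5): flips 4 -> legal
(6,6): no bracket -> illegal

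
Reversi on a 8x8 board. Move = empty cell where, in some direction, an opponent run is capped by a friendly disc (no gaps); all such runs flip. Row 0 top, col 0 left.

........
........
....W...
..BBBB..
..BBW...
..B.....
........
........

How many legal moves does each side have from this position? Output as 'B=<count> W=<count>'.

-- B to move --
(1,3): flips 1 -> legal
(1,4): flips 1 -> legal
(1,5): flips 1 -> legal
(2,3): no bracket -> illegal
(2,5): no bracket -> illegal
(4,5): flips 1 -> legal
(5,3): flips 1 -> legal
(5,4): flips 1 -> legal
(5,5): flips 1 -> legal
B mobility = 7
-- W to move --
(2,1): no bracket -> illegal
(2,2): flips 1 -> legal
(2,3): no bracket -> illegal
(2,5): no bracket -> illegal
(2,6): flips 1 -> legal
(3,1): no bracket -> illegal
(3,6): no bracket -> illegal
(4,1): flips 2 -> legal
(4,5): no bracket -> illegal
(4,6): flips 1 -> legal
(5,1): flips 2 -> legal
(5,3): no bracket -> illegal
(5,4): no bracket -> illegal
(6,1): no bracket -> illegal
(6,2): no bracket -> illegal
(6,3): no bracket -> illegal
W mobility = 5

Answer: B=7 W=5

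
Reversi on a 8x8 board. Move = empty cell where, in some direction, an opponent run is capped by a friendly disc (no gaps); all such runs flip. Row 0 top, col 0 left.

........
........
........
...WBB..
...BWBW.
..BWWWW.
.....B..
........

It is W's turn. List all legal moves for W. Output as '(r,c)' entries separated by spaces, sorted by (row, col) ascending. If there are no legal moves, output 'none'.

Answer: (2,3) (2,4) (2,5) (2,6) (3,2) (3,6) (4,2) (5,1) (7,4) (7,5) (7,6)

Derivation:
(2,3): flips 2 -> legal
(2,4): flips 2 -> legal
(2,5): flips 2 -> legal
(2,6): flips 1 -> legal
(3,2): flips 1 -> legal
(3,6): flips 3 -> legal
(4,1): no bracket -> illegal
(4,2): flips 1 -> legal
(5,1): flips 1 -> legal
(6,1): no bracket -> illegal
(6,2): no bracket -> illegal
(6,3): no bracket -> illegal
(6,4): no bracket -> illegal
(6,6): no bracket -> illegal
(7,4): flips 1 -> legal
(7,5): flips 1 -> legal
(7,6): flips 1 -> legal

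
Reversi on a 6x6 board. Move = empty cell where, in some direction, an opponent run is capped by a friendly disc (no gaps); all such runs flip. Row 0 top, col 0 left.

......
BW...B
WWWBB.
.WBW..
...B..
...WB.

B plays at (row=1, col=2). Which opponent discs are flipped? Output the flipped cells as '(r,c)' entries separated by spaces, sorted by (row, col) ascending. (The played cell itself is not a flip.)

Answer: (1,1) (2,2)

Derivation:
Dir NW: first cell '.' (not opp) -> no flip
Dir N: first cell '.' (not opp) -> no flip
Dir NE: first cell '.' (not opp) -> no flip
Dir W: opp run (1,1) capped by B -> flip
Dir E: first cell '.' (not opp) -> no flip
Dir SW: opp run (2,1), next='.' -> no flip
Dir S: opp run (2,2) capped by B -> flip
Dir SE: first cell 'B' (not opp) -> no flip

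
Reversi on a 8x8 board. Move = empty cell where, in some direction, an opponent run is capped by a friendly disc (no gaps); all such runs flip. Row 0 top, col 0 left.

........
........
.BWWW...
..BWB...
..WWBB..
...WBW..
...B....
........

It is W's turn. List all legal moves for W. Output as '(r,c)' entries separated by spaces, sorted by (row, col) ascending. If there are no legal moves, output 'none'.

(1,0): flips 2 -> legal
(1,1): no bracket -> illegal
(1,2): no bracket -> illegal
(2,0): flips 1 -> legal
(2,5): flips 1 -> legal
(3,0): no bracket -> illegal
(3,1): flips 1 -> legal
(3,5): flips 3 -> legal
(3,6): no bracket -> illegal
(4,1): flips 1 -> legal
(4,6): flips 2 -> legal
(5,2): no bracket -> illegal
(5,6): flips 2 -> legal
(6,2): no bracket -> illegal
(6,4): flips 3 -> legal
(6,5): flips 1 -> legal
(7,2): no bracket -> illegal
(7,3): flips 1 -> legal
(7,4): no bracket -> illegal

Answer: (1,0) (2,0) (2,5) (3,1) (3,5) (4,1) (4,6) (5,6) (6,4) (6,5) (7,3)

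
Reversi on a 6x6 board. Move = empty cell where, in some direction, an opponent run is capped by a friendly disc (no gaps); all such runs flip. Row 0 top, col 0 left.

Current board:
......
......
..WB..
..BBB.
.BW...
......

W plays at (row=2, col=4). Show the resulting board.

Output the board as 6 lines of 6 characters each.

Answer: ......
......
..WWW.
..BWB.
.BW...
......

Derivation:
Place W at (2,4); scan 8 dirs for brackets.
Dir NW: first cell '.' (not opp) -> no flip
Dir N: first cell '.' (not opp) -> no flip
Dir NE: first cell '.' (not opp) -> no flip
Dir W: opp run (2,3) capped by W -> flip
Dir E: first cell '.' (not opp) -> no flip
Dir SW: opp run (3,3) capped by W -> flip
Dir S: opp run (3,4), next='.' -> no flip
Dir SE: first cell '.' (not opp) -> no flip
All flips: (2,3) (3,3)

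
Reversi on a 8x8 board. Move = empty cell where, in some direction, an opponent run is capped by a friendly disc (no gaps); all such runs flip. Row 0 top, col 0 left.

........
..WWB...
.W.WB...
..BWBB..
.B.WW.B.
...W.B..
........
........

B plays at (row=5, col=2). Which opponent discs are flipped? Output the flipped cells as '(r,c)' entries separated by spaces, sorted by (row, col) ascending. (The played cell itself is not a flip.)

Answer: (4,3)

Derivation:
Dir NW: first cell 'B' (not opp) -> no flip
Dir N: first cell '.' (not opp) -> no flip
Dir NE: opp run (4,3) capped by B -> flip
Dir W: first cell '.' (not opp) -> no flip
Dir E: opp run (5,3), next='.' -> no flip
Dir SW: first cell '.' (not opp) -> no flip
Dir S: first cell '.' (not opp) -> no flip
Dir SE: first cell '.' (not opp) -> no flip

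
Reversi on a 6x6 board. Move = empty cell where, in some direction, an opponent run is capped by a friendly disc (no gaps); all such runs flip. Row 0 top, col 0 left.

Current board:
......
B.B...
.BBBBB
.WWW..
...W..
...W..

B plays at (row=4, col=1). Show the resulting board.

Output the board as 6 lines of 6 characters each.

Place B at (4,1); scan 8 dirs for brackets.
Dir NW: first cell '.' (not opp) -> no flip
Dir N: opp run (3,1) capped by B -> flip
Dir NE: opp run (3,2) capped by B -> flip
Dir W: first cell '.' (not opp) -> no flip
Dir E: first cell '.' (not opp) -> no flip
Dir SW: first cell '.' (not opp) -> no flip
Dir S: first cell '.' (not opp) -> no flip
Dir SE: first cell '.' (not opp) -> no flip
All flips: (3,1) (3,2)

Answer: ......
B.B...
.BBBBB
.BBW..
.B.W..
...W..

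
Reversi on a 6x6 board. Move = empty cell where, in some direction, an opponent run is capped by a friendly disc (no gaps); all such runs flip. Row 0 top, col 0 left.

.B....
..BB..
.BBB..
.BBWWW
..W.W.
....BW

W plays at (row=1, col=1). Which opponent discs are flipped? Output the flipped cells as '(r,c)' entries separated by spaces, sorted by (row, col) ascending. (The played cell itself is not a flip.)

Dir NW: first cell '.' (not opp) -> no flip
Dir N: opp run (0,1), next=edge -> no flip
Dir NE: first cell '.' (not opp) -> no flip
Dir W: first cell '.' (not opp) -> no flip
Dir E: opp run (1,2) (1,3), next='.' -> no flip
Dir SW: first cell '.' (not opp) -> no flip
Dir S: opp run (2,1) (3,1), next='.' -> no flip
Dir SE: opp run (2,2) capped by W -> flip

Answer: (2,2)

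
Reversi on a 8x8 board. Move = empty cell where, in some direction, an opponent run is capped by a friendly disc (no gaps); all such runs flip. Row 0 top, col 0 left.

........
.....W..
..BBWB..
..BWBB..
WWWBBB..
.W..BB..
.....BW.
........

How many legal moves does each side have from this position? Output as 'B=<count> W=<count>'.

-- B to move --
(0,4): no bracket -> illegal
(0,5): flips 1 -> legal
(0,6): no bracket -> illegal
(1,3): flips 1 -> legal
(1,4): flips 1 -> legal
(1,6): no bracket -> illegal
(2,6): no bracket -> illegal
(3,0): no bracket -> illegal
(3,1): no bracket -> illegal
(5,0): flips 1 -> legal
(5,2): flips 1 -> legal
(5,3): no bracket -> illegal
(5,6): no bracket -> illegal
(5,7): no bracket -> illegal
(6,0): no bracket -> illegal
(6,1): no bracket -> illegal
(6,2): no bracket -> illegal
(6,7): flips 1 -> legal
(7,5): no bracket -> illegal
(7,6): no bracket -> illegal
(7,7): flips 1 -> legal
B mobility = 7
-- W to move --
(1,1): flips 1 -> legal
(1,2): flips 2 -> legal
(1,3): flips 1 -> legal
(1,4): flips 2 -> legal
(1,6): no bracket -> illegal
(2,1): flips 2 -> legal
(2,6): flips 1 -> legal
(3,1): flips 1 -> legal
(3,6): flips 2 -> legal
(4,6): flips 4 -> legal
(5,2): no bracket -> illegal
(5,3): flips 1 -> legal
(5,6): no bracket -> illegal
(6,3): no bracket -> illegal
(6,4): flips 4 -> legal
(7,4): no bracket -> illegal
(7,5): flips 5 -> legal
(7,6): no bracket -> illegal
W mobility = 12

Answer: B=7 W=12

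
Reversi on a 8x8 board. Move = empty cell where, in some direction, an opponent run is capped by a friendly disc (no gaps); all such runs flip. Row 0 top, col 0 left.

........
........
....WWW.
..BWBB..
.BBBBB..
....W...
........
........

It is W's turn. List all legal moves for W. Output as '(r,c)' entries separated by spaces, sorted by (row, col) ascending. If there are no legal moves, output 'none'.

Answer: (2,1) (3,1) (3,6) (4,6) (5,1) (5,2) (5,3) (5,5)

Derivation:
(2,1): flips 2 -> legal
(2,2): no bracket -> illegal
(2,3): no bracket -> illegal
(3,0): no bracket -> illegal
(3,1): flips 1 -> legal
(3,6): flips 3 -> legal
(4,0): no bracket -> illegal
(4,6): flips 1 -> legal
(5,0): no bracket -> illegal
(5,1): flips 1 -> legal
(5,2): flips 2 -> legal
(5,3): flips 3 -> legal
(5,5): flips 3 -> legal
(5,6): no bracket -> illegal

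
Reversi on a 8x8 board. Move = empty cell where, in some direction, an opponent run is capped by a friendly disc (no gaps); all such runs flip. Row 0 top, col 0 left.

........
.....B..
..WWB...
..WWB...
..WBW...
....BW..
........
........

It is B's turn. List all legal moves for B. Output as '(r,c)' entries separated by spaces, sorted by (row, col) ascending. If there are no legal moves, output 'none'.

(1,1): no bracket -> illegal
(1,2): flips 1 -> legal
(1,3): flips 2 -> legal
(1,4): no bracket -> illegal
(2,1): flips 3 -> legal
(3,1): flips 2 -> legal
(3,5): no bracket -> illegal
(4,1): flips 1 -> legal
(4,5): flips 1 -> legal
(4,6): no bracket -> illegal
(5,1): flips 2 -> legal
(5,2): no bracket -> illegal
(5,3): no bracket -> illegal
(5,6): flips 1 -> legal
(6,4): no bracket -> illegal
(6,5): no bracket -> illegal
(6,6): no bracket -> illegal

Answer: (1,2) (1,3) (2,1) (3,1) (4,1) (4,5) (5,1) (5,6)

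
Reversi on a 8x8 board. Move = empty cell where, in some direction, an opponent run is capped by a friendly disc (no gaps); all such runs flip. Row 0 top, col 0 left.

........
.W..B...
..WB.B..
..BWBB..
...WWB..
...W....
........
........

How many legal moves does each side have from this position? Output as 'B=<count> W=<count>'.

-- B to move --
(0,0): no bracket -> illegal
(0,1): no bracket -> illegal
(0,2): no bracket -> illegal
(1,0): no bracket -> illegal
(1,2): flips 1 -> legal
(1,3): no bracket -> illegal
(2,0): no bracket -> illegal
(2,1): flips 1 -> legal
(2,4): no bracket -> illegal
(3,1): no bracket -> illegal
(4,2): flips 2 -> legal
(5,2): flips 1 -> legal
(5,4): flips 2 -> legal
(5,5): no bracket -> illegal
(6,2): flips 2 -> legal
(6,3): flips 3 -> legal
(6,4): no bracket -> illegal
B mobility = 7
-- W to move --
(0,3): no bracket -> illegal
(0,4): no bracket -> illegal
(0,5): no bracket -> illegal
(1,2): no bracket -> illegal
(1,3): flips 1 -> legal
(1,5): no bracket -> illegal
(1,6): flips 2 -> legal
(2,1): flips 1 -> legal
(2,4): flips 2 -> legal
(2,6): flips 1 -> legal
(3,1): flips 1 -> legal
(3,6): flips 2 -> legal
(4,1): no bracket -> illegal
(4,2): flips 1 -> legal
(4,6): flips 1 -> legal
(5,4): no bracket -> illegal
(5,5): no bracket -> illegal
(5,6): no bracket -> illegal
W mobility = 9

Answer: B=7 W=9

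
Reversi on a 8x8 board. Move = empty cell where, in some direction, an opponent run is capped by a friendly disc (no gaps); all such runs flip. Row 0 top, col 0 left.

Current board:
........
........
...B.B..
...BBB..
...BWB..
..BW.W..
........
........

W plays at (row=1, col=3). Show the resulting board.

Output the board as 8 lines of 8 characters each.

Place W at (1,3); scan 8 dirs for brackets.
Dir NW: first cell '.' (not opp) -> no flip
Dir N: first cell '.' (not opp) -> no flip
Dir NE: first cell '.' (not opp) -> no flip
Dir W: first cell '.' (not opp) -> no flip
Dir E: first cell '.' (not opp) -> no flip
Dir SW: first cell '.' (not opp) -> no flip
Dir S: opp run (2,3) (3,3) (4,3) capped by W -> flip
Dir SE: first cell '.' (not opp) -> no flip
All flips: (2,3) (3,3) (4,3)

Answer: ........
...W....
...W.B..
...WBB..
...WWB..
..BW.W..
........
........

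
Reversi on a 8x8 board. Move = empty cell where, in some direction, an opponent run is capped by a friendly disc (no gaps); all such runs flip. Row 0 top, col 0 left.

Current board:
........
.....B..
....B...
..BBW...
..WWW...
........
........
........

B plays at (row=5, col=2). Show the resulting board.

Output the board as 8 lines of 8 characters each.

Place B at (5,2); scan 8 dirs for brackets.
Dir NW: first cell '.' (not opp) -> no flip
Dir N: opp run (4,2) capped by B -> flip
Dir NE: opp run (4,3) (3,4), next='.' -> no flip
Dir W: first cell '.' (not opp) -> no flip
Dir E: first cell '.' (not opp) -> no flip
Dir SW: first cell '.' (not opp) -> no flip
Dir S: first cell '.' (not opp) -> no flip
Dir SE: first cell '.' (not opp) -> no flip
All flips: (4,2)

Answer: ........
.....B..
....B...
..BBW...
..BWW...
..B.....
........
........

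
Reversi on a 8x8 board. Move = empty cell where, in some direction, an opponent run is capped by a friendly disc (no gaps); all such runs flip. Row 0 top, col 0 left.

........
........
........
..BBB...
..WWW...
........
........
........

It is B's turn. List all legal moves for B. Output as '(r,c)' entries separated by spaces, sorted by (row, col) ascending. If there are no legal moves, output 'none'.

(3,1): no bracket -> illegal
(3,5): no bracket -> illegal
(4,1): no bracket -> illegal
(4,5): no bracket -> illegal
(5,1): flips 1 -> legal
(5,2): flips 2 -> legal
(5,3): flips 1 -> legal
(5,4): flips 2 -> legal
(5,5): flips 1 -> legal

Answer: (5,1) (5,2) (5,3) (5,4) (5,5)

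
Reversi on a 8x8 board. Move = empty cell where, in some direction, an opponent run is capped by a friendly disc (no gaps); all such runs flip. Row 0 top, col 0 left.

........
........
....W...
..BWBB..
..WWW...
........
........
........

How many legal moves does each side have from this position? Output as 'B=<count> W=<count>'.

-- B to move --
(1,3): flips 1 -> legal
(1,4): flips 1 -> legal
(1,5): no bracket -> illegal
(2,2): no bracket -> illegal
(2,3): no bracket -> illegal
(2,5): no bracket -> illegal
(3,1): no bracket -> illegal
(4,1): no bracket -> illegal
(4,5): no bracket -> illegal
(5,1): no bracket -> illegal
(5,2): flips 2 -> legal
(5,3): flips 1 -> legal
(5,4): flips 2 -> legal
(5,5): no bracket -> illegal
B mobility = 5
-- W to move --
(2,1): flips 1 -> legal
(2,2): flips 1 -> legal
(2,3): no bracket -> illegal
(2,5): flips 1 -> legal
(2,6): flips 1 -> legal
(3,1): flips 1 -> legal
(3,6): flips 2 -> legal
(4,1): no bracket -> illegal
(4,5): no bracket -> illegal
(4,6): flips 1 -> legal
W mobility = 7

Answer: B=5 W=7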